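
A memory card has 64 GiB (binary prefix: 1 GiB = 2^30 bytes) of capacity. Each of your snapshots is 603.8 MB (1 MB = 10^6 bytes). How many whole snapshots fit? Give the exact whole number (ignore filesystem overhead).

Capacity: 64 GiB = 68,719,476,736 bytes
Per item: 603.8 MB = 603,800,000 bytes
⌊68,719,476,736 / 603,800,000⌋ = 113

113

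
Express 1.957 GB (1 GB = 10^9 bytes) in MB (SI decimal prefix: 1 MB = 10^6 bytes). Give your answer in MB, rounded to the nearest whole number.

1,957 MB

1.957 GB × 1,000,000,000 bytes/GB = 1,957,000,000 bytes
1 MB = 1,000,000 bytes
1,957,000,000 / 1,000,000 = 1,957 MB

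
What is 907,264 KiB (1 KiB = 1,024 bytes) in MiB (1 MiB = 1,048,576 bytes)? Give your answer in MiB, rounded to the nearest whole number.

886 MiB

907,264 KiB = 907,264 × 2^10 bytes = 929,038,336 bytes
1 MiB = 2^20 bytes = 1,048,576 bytes
929,038,336 / 1,048,576 = 886 MiB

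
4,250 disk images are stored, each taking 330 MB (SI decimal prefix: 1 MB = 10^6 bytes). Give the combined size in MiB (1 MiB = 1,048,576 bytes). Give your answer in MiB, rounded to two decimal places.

Total = 4,250 × 330 MB = 1,402,500 MB
= 1,402,500 × 1,000,000 bytes = 1,402,500,000,000 bytes
1 MiB = 1,048,576 bytes
1,402,500,000,000 / 1,048,576 = 1,337,528.23 MiB

1,337,528.23 MiB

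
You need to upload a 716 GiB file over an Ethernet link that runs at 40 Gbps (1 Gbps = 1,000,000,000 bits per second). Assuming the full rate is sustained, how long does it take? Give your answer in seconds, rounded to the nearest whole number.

154 seconds

716 GiB = 768,799,145,984 bytes = 6,150,393,167,872 bits
40 Gbps = 40,000,000,000 bits/s
time = 6,150,393,167,872 / 40,000,000,000 = 154 s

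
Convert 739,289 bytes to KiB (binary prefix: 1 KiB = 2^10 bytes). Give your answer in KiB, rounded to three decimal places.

721.962 KiB

739,289 bytes given.
1 KiB = 2^10 bytes = 1,024 bytes
739,289 / 1,024 = 721.962 KiB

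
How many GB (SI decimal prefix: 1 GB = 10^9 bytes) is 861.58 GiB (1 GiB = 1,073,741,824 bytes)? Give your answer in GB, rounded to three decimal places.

861.58 GiB = 861.58 × 2^30 bytes = 925,114,480,721.92 bytes
1 GB = 1,000,000,000 bytes
925,114,480,721.92 / 1,000,000,000 = 925.114 GB

925.114 GB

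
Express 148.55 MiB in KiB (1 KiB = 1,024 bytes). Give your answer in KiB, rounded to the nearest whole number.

152,115 KiB

148.55 MiB × 1,048,576 bytes/MiB = 155,765,964.8 bytes
1 KiB = 1,024 bytes
155,765,964.8 / 1,024 = 152,115 KiB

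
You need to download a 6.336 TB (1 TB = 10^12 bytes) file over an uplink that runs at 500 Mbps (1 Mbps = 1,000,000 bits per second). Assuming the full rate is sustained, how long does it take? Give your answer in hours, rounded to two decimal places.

6.336 TB = 6,336,000,000,000 bytes = 50,688,000,000,000 bits
500 Mbps = 500,000,000 bits/s
time = 50,688,000,000,000 / 500,000,000 = 101,376.0000 s
101,376.0000 s / 3600 = 28.16 hours

28.16 hours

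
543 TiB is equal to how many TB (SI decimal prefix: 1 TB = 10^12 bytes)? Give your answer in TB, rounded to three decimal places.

543 TiB = 543 × 2^40 bytes = 597,034,813,882,368 bytes
1 TB = 1,000,000,000,000 bytes
597,034,813,882,368 / 1,000,000,000,000 = 597.035 TB

597.035 TB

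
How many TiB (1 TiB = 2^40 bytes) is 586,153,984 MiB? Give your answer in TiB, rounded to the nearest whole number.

559 TiB

586,153,984 MiB = 586,153,984 × 2^20 bytes = 614,626,999,926,784 bytes
1 TiB = 1,099,511,627,776 bytes
614,626,999,926,784 / 1,099,511,627,776 = 559 TiB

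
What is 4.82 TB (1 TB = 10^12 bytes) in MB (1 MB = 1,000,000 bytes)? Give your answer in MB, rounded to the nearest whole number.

4,820,000 MB

4.82 TB = 4.82 × 10^12 bytes = 4,820,000,000,000 bytes
1 MB = 10^6 bytes = 1,000,000 bytes
4,820,000,000,000 / 1,000,000 = 4,820,000 MB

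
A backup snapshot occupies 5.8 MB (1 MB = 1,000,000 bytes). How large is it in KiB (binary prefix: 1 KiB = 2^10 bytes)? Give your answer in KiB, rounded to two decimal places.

5,664.06 KiB

5.8 MB = 5.8 × 10^6 bytes = 5,800,000 bytes
1 KiB = 1,024 bytes
5,800,000 / 1,024 = 5,664.06 KiB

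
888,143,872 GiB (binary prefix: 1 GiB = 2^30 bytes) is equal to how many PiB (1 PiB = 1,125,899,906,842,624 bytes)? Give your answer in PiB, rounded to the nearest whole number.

847 PiB

888,143,872 GiB = 888,143,872 × 2^30 bytes = 953,637,221,095,702,528 bytes
1 PiB = 1,125,899,906,842,624 bytes
953,637,221,095,702,528 / 1,125,899,906,842,624 = 847 PiB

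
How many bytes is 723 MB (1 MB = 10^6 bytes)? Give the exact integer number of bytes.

723 × 1,000,000 = 723,000,000 bytes  (1 MB = 10^6 bytes)

723,000,000 bytes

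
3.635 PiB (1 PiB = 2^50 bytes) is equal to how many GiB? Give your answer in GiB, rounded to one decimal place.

3,811,573.8 GiB

3.635 PiB × 1,125,899,906,842,624 bytes/PiB = 4,092,646,161,372,938.24 bytes
1 GiB = 1,073,741,824 bytes
4,092,646,161,372,938.24 / 1,073,741,824 = 3,811,573.8 GiB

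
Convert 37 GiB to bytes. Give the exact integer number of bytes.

37 × 1,073,741,824 = 39,728,447,488 bytes

39,728,447,488 bytes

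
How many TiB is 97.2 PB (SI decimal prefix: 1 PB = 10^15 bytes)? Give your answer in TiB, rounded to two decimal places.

88,402.89 TiB

97.2 PB = 97.2 × 10^15 bytes = 97,200,000,000,000,000 bytes
1 TiB = 1,099,511,627,776 bytes
97,200,000,000,000,000 / 1,099,511,627,776 = 88,402.89 TiB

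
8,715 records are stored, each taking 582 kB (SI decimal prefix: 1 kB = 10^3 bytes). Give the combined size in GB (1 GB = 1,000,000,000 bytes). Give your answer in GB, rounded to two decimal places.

Total = 8,715 × 582 kB = 5,072,130 kB
= 5,072,130 × 1,000 bytes = 5,072,130,000 bytes
1 GB = 1,000,000,000 bytes
5,072,130,000 / 1,000,000,000 = 5.07 GB

5.07 GB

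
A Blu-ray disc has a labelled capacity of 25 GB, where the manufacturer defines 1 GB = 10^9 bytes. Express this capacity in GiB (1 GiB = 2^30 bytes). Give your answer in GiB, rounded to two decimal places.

23.28 GiB

25 GB × 1,000,000,000 bytes/GB = 25,000,000,000 bytes
1 GiB = 2^30 bytes = 1,073,741,824 bytes
25,000,000,000 / 1,073,741,824 = 23.28 GiB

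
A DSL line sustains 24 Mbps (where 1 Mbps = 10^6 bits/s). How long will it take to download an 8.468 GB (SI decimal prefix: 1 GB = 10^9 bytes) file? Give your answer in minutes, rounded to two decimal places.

47.04 minutes

8.468 GB = 8,468,000,000 bytes = 67,744,000,000 bits
24 Mbps = 24,000,000 bits/s
time = 67,744,000,000 / 24,000,000 = 2,822.667 s
2,822.667 s / 60 = 47.04 minutes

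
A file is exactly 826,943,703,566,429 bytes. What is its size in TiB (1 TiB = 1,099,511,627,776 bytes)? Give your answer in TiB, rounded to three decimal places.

826,943,703,566,429 bytes given.
1 TiB = 2^40 bytes = 1,099,511,627,776 bytes
826,943,703,566,429 / 1,099,511,627,776 = 752.101 TiB

752.101 TiB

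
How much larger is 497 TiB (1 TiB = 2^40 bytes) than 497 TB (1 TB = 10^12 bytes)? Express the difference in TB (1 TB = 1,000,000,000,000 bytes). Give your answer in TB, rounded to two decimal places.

497 TiB = 497 × 1,099,511,627,776 = 546,457,279,004,672 bytes
497 TB = 497 × 1,000,000,000,000 = 497,000,000,000,000 bytes
difference = 49,457,279,004,672 bytes
49,457,279,004,672 / 1,000,000,000,000 = 49.46 TB

49.46 TB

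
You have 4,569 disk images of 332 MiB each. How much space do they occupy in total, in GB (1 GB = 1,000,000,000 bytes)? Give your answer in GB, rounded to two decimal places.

1,590.59 GB

Total = 4,569 × 332 MiB = 1,516,908 MiB
= 1,516,908 × 1,048,576 bytes = 1,590,593,323,008 bytes
1 GB = 1,000,000,000 bytes
1,590,593,323,008 / 1,000,000,000 = 1,590.59 GB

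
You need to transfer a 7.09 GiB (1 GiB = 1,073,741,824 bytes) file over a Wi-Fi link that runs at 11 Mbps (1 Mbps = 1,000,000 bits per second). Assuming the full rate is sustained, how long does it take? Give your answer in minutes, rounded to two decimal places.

7.09 GiB = 7,612,829,532.16 bytes = 60,902,636,257.28 bits
11 Mbps = 11,000,000 bits/s
time = 60,902,636,257.28 / 11,000,000 = 5,536.603 s
5,536.603 s / 60 = 92.28 minutes

92.28 minutes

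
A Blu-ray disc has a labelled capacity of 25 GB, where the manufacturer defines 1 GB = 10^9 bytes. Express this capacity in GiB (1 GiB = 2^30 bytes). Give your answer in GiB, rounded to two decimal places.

23.28 GiB

25 GB = 25 × 10^9 bytes = 25,000,000,000 bytes
1 GiB = 1,073,741,824 bytes
25,000,000,000 / 1,073,741,824 = 23.28 GiB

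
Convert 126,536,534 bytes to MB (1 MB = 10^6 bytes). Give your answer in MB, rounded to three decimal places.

126.537 MB

126,536,534 bytes given.
1 MB = 10^6 bytes = 1,000,000 bytes
126,536,534 / 1,000,000 = 126.537 MB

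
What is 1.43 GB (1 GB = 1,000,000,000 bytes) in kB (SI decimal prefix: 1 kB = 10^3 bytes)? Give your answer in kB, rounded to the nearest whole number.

1,430,000 kB

1.43 GB = 1.43 × 10^9 bytes = 1,430,000,000 bytes
1 kB = 10^3 bytes = 1,000 bytes
1,430,000,000 / 1,000 = 1,430,000 kB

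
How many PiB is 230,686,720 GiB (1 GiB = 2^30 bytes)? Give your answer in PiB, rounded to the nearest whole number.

220 PiB

230,686,720 GiB = 230,686,720 × 2^30 bytes = 247,697,979,505,377,280 bytes
1 PiB = 1,125,899,906,842,624 bytes
247,697,979,505,377,280 / 1,125,899,906,842,624 = 220 PiB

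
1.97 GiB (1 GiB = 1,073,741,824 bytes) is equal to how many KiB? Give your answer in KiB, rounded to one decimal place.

1.97 GiB = 1.97 × 2^30 bytes = 2,115,271,393.28 bytes
1 KiB = 1,024 bytes
2,115,271,393.28 / 1,024 = 2,065,694.7 KiB

2,065,694.7 KiB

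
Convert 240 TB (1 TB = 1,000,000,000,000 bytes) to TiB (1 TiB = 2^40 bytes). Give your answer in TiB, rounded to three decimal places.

240 TB = 240 × 10^12 bytes = 240,000,000,000,000 bytes
1 TiB = 2^40 bytes = 1,099,511,627,776 bytes
240,000,000,000,000 / 1,099,511,627,776 = 218.279 TiB

218.279 TiB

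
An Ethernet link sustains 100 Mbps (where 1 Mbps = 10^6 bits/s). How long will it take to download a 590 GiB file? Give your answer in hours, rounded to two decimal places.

14.08 hours

590 GiB = 633,507,676,160 bytes = 5,068,061,409,280 bits
100 Mbps = 100,000,000 bits/s
time = 5,068,061,409,280 / 100,000,000 = 50,680.6141 s
50,680.6141 s / 3600 = 14.08 hours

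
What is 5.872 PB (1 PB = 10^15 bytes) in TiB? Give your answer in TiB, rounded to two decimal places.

5,340.55 TiB

5.872 PB × 1,000,000,000,000,000 bytes/PB = 5,872,000,000,000,000 bytes
1 TiB = 1,099,511,627,776 bytes
5,872,000,000,000,000 / 1,099,511,627,776 = 5,340.55 TiB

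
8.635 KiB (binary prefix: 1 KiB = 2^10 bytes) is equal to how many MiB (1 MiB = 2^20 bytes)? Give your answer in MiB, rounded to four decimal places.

0.0084 MiB

8.635 KiB = 8.635 × 2^10 bytes = 8,842.24 bytes
1 MiB = 2^20 bytes = 1,048,576 bytes
8,842.24 / 1,048,576 = 0.0084 MiB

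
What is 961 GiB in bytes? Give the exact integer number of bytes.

961 × 1,073,741,824 = 1,031,865,892,864 bytes  (1 GiB = 2^30 bytes)

1,031,865,892,864 bytes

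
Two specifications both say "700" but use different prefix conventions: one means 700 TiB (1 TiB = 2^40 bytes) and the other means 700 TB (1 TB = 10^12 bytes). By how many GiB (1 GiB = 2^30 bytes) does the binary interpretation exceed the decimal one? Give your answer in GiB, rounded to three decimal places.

64,874.198 GiB

700 TiB = 700 × 1,099,511,627,776 = 769,658,139,443,200 bytes
700 TB = 700 × 1,000,000,000,000 = 700,000,000,000,000 bytes
difference = 69,658,139,443,200 bytes
69,658,139,443,200 / 1,073,741,824 = 64,874.198 GiB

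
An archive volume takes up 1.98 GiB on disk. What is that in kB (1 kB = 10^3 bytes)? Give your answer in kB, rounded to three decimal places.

1.98 GiB = 1.98 × 2^30 bytes = 2,126,008,811.52 bytes
1 kB = 10^3 bytes = 1,000 bytes
2,126,008,811.52 / 1,000 = 2,126,008.812 kB

2,126,008.812 kB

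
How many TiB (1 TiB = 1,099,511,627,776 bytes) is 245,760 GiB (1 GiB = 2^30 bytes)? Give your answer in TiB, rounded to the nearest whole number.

245,760 GiB = 245,760 × 2^30 bytes = 263,882,790,666,240 bytes
1 TiB = 2^40 bytes = 1,099,511,627,776 bytes
263,882,790,666,240 / 1,099,511,627,776 = 240 TiB

240 TiB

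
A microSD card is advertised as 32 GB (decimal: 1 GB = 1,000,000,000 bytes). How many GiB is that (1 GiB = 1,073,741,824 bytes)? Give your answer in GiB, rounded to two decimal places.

32 GB × 1,000,000,000 bytes/GB = 32,000,000,000 bytes
1 GiB = 2^30 bytes = 1,073,741,824 bytes
32,000,000,000 / 1,073,741,824 = 29.80 GiB

29.80 GiB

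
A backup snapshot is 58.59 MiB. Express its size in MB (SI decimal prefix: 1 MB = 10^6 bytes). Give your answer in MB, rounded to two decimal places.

61.44 MB

58.59 MiB × 1,048,576 bytes/MiB = 61,436,067.84 bytes
1 MB = 10^6 bytes = 1,000,000 bytes
61,436,067.84 / 1,000,000 = 61.44 MB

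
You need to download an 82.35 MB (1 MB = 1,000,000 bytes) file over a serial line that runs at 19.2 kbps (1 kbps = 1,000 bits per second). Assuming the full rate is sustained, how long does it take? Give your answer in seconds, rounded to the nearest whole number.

82.35 MB = 82,350,000 bytes = 658,800,000 bits
19.2 kbps = 19,200 bits/s
time = 658,800,000 / 19,200 = 34,313 s

34,313 seconds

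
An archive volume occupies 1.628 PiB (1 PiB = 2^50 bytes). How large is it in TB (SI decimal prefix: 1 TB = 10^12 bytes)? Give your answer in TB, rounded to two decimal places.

1.628 PiB × 1,125,899,906,842,624 bytes/PiB = 1,832,965,048,339,791.872 bytes
1 TB = 10^12 bytes = 1,000,000,000,000 bytes
1,832,965,048,339,791.872 / 1,000,000,000,000 = 1,832.97 TB

1,832.97 TB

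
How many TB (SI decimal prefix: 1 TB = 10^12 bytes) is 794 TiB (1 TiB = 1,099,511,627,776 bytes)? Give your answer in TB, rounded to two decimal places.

794 TiB = 794 × 2^40 bytes = 873,012,232,454,144 bytes
1 TB = 1,000,000,000,000 bytes
873,012,232,454,144 / 1,000,000,000,000 = 873.01 TB

873.01 TB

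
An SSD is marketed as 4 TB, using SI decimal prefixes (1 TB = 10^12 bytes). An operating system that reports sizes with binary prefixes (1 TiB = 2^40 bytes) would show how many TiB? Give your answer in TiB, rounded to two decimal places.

3.64 TiB

4 TB = 4 × 10^12 bytes = 4,000,000,000,000 bytes
1 TiB = 1,099,511,627,776 bytes
4,000,000,000,000 / 1,099,511,627,776 = 3.64 TiB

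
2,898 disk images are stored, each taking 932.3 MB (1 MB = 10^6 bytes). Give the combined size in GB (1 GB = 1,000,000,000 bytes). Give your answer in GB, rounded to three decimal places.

Total = 2,898 × 932.3 MB = 2701805.4 MB
= 2701805.4 × 1,000,000 bytes = 2,701,805,400,000 bytes
1 GB = 1,000,000,000 bytes
2,701,805,400,000 / 1,000,000,000 = 2,701.805 GB

2,701.805 GB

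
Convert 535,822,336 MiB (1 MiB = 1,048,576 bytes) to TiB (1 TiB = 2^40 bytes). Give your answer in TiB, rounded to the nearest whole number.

535,822,336 MiB = 535,822,336 × 2^20 bytes = 561,850,441,793,536 bytes
1 TiB = 1,099,511,627,776 bytes
561,850,441,793,536 / 1,099,511,627,776 = 511 TiB

511 TiB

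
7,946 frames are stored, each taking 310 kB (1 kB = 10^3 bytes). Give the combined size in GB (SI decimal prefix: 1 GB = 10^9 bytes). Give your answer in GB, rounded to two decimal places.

2.46 GB

Total = 7,946 × 310 kB = 2,463,260 kB
= 2,463,260 × 1,000 bytes = 2,463,260,000 bytes
1 GB = 1,000,000,000 bytes
2,463,260,000 / 1,000,000,000 = 2.46 GB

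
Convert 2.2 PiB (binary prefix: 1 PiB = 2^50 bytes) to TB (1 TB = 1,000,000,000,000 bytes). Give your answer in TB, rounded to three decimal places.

2.2 PiB × 1,125,899,906,842,624 bytes/PiB = 2,476,979,795,053,772.8 bytes
1 TB = 1,000,000,000,000 bytes
2,476,979,795,053,772.8 / 1,000,000,000,000 = 2,476.980 TB

2,476.980 TB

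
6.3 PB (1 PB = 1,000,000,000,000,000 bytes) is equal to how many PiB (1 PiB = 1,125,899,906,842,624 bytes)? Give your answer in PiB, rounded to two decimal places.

5.60 PiB

6.3 PB × 1,000,000,000,000,000 bytes/PB = 6,300,000,000,000,000 bytes
1 PiB = 2^50 bytes = 1,125,899,906,842,624 bytes
6,300,000,000,000,000 / 1,125,899,906,842,624 = 5.60 PiB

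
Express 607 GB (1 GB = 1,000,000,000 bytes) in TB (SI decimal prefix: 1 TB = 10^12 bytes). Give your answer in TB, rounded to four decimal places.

0.6070 TB

607 GB = 607 × 10^9 bytes = 607,000,000,000 bytes
1 TB = 1,000,000,000,000 bytes
607,000,000,000 / 1,000,000,000,000 = 0.6070 TB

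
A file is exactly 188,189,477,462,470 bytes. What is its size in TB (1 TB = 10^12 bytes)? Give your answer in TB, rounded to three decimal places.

188.189 TB

188,189,477,462,470 bytes given.
1 TB = 1,000,000,000,000 bytes
188,189,477,462,470 / 1,000,000,000,000 = 188.189 TB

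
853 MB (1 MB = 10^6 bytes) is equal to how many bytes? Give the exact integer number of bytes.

853 × 1,000,000 = 853,000,000 bytes  (1 MB = 10^6 bytes)

853,000,000 bytes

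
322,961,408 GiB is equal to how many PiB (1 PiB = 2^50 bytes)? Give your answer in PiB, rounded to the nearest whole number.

308 PiB

322,961,408 GiB × 1,073,741,824 bytes/GiB = 346,777,171,307,528,192 bytes
1 PiB = 1,125,899,906,842,624 bytes
346,777,171,307,528,192 / 1,125,899,906,842,624 = 308 PiB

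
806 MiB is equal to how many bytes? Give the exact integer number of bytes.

845,152,256 bytes

806 × 1,048,576 = 845,152,256 bytes  (1 MiB = 2^20 bytes)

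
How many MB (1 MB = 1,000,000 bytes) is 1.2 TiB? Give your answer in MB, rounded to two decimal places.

1,319,413.95 MB

1.2 TiB = 1.2 × 2^40 bytes = 1,319,413,953,331.2 bytes
1 MB = 10^6 bytes = 1,000,000 bytes
1,319,413,953,331.2 / 1,000,000 = 1,319,413.95 MB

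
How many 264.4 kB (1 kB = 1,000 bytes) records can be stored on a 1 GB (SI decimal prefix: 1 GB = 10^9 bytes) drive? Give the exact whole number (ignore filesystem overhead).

Capacity: 1 GB = 1,000,000,000 bytes
Per item: 264.4 kB = 264,400 bytes
⌊1,000,000,000 / 264,400⌋ = 3,782

3,782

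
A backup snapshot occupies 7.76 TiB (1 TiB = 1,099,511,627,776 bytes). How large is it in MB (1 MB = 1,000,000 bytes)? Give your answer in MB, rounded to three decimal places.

7.76 TiB = 7.76 × 2^40 bytes = 8,532,210,231,541.76 bytes
1 MB = 1,000,000 bytes
8,532,210,231,541.76 / 1,000,000 = 8,532,210.232 MB

8,532,210.232 MB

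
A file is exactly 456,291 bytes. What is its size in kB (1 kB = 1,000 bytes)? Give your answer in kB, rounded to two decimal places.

456,291 bytes given.
1 kB = 10^3 bytes = 1,000 bytes
456,291 / 1,000 = 456.29 kB

456.29 kB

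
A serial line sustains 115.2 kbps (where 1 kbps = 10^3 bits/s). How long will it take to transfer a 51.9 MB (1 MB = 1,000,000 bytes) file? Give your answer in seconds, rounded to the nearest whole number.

51.9 MB = 51,900,000 bytes = 415,200,000 bits
115.2 kbps = 115,200 bits/s
time = 415,200,000 / 115,200 = 3,604 s

3,604 seconds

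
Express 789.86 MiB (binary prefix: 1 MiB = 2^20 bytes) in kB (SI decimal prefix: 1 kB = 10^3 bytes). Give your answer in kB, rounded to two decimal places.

828,228.24 kB

789.86 MiB = 789.86 × 2^20 bytes = 828,228,239.36 bytes
1 kB = 1,000 bytes
828,228,239.36 / 1,000 = 828,228.24 kB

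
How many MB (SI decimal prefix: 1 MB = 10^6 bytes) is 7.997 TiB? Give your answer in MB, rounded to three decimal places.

7.997 TiB = 7.997 × 2^40 bytes = 8,792,794,487,324.672 bytes
1 MB = 1,000,000 bytes
8,792,794,487,324.672 / 1,000,000 = 8,792,794.487 MB

8,792,794.487 MB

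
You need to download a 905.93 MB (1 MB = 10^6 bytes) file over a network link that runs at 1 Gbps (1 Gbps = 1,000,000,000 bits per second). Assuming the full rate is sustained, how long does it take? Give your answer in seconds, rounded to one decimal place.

905.93 MB = 905,930,000 bytes = 7,247,440,000 bits
1 Gbps = 1,000,000,000 bits/s
time = 7,247,440,000 / 1,000,000,000 = 7.2 s

7.2 seconds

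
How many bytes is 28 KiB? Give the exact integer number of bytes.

28,672 bytes

28 × 1,024 = 28,672 bytes  (1 KiB = 2^10 bytes)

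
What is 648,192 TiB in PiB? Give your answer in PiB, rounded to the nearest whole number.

648,192 TiB × 1,099,511,627,776 bytes/TiB = 712,694,641,031,380,992 bytes
1 PiB = 2^50 bytes = 1,125,899,906,842,624 bytes
712,694,641,031,380,992 / 1,125,899,906,842,624 = 633 PiB

633 PiB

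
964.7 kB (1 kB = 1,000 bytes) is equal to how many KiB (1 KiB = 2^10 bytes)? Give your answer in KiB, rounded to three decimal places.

964.7 kB = 964.7 × 10^3 bytes = 964,700 bytes
1 KiB = 1,024 bytes
964,700 / 1,024 = 942.090 KiB

942.090 KiB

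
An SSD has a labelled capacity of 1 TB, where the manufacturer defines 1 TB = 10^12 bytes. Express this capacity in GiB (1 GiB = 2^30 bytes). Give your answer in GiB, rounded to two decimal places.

931.32 GiB

1 TB = 1 × 10^12 bytes = 1,000,000,000,000 bytes
1 GiB = 2^30 bytes = 1,073,741,824 bytes
1,000,000,000,000 / 1,073,741,824 = 931.32 GiB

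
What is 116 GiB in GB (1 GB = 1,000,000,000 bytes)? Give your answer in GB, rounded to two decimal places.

124.55 GB

116 GiB = 116 × 2^30 bytes = 124,554,051,584 bytes
1 GB = 10^9 bytes = 1,000,000,000 bytes
124,554,051,584 / 1,000,000,000 = 124.55 GB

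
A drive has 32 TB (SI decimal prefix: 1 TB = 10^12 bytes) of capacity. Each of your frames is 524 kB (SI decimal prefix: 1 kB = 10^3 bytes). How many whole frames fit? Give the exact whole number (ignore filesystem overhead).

61,068,702

Capacity: 32 TB = 32,000,000,000,000 bytes
Per item: 524 kB = 524,000 bytes
⌊32,000,000,000,000 / 524,000⌋ = 61,068,702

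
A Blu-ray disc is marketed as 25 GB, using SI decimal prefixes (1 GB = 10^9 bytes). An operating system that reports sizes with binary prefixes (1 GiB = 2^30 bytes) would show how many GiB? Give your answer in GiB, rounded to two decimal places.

23.28 GiB

25 GB = 25 × 10^9 bytes = 25,000,000,000 bytes
1 GiB = 1,073,741,824 bytes
25,000,000,000 / 1,073,741,824 = 23.28 GiB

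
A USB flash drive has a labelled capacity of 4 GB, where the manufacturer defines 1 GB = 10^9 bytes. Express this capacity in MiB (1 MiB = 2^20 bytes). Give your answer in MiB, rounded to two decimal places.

4 GB = 4 × 10^9 bytes = 4,000,000,000 bytes
1 MiB = 2^20 bytes = 1,048,576 bytes
4,000,000,000 / 1,048,576 = 3,814.70 MiB

3,814.70 MiB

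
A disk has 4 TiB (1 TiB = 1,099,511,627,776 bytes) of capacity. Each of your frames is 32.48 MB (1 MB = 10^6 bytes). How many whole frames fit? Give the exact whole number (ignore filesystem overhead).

135,407

Capacity: 4 TiB = 4,398,046,511,104 bytes
Per item: 32.48 MB = 32,480,000 bytes
⌊4,398,046,511,104 / 32,480,000⌋ = 135,407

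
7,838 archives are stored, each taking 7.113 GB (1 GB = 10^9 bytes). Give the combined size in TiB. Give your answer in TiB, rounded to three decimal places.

Total = 7,838 × 7.113 GB = 55751.694 GB
= 55751.694 × 1,000,000,000 bytes = 55,751,694,000,000 bytes
1 TiB = 1,099,511,627,776 bytes
55,751,694,000,000 / 1,099,511,627,776 = 50.706 TiB

50.706 TiB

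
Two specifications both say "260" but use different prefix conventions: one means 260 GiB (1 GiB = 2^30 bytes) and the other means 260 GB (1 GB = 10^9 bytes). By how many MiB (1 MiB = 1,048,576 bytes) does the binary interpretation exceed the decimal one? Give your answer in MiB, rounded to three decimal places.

260 GiB = 260 × 1,073,741,824 = 279,172,874,240 bytes
260 GB = 260 × 1,000,000,000 = 260,000,000,000 bytes
difference = 19,172,874,240 bytes
19,172,874,240 / 1,048,576 = 18,284.678 MiB

18,284.678 MiB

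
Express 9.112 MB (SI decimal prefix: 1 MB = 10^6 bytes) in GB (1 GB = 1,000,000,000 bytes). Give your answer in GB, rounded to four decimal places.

0.0091 GB

9.112 MB × 1,000,000 bytes/MB = 9,112,000 bytes
1 GB = 10^9 bytes = 1,000,000,000 bytes
9,112,000 / 1,000,000,000 = 0.0091 GB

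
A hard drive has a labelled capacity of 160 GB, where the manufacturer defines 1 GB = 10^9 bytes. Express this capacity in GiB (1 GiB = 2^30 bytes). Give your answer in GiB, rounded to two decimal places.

160 GB × 1,000,000,000 bytes/GB = 160,000,000,000 bytes
1 GiB = 2^30 bytes = 1,073,741,824 bytes
160,000,000,000 / 1,073,741,824 = 149.01 GiB

149.01 GiB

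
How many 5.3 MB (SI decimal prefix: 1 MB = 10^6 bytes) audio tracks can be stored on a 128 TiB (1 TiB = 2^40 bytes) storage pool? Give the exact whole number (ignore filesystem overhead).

26,554,243

Capacity: 128 TiB = 140,737,488,355,328 bytes
Per item: 5.3 MB = 5,300,000 bytes
⌊140,737,488,355,328 / 5,300,000⌋ = 26,554,243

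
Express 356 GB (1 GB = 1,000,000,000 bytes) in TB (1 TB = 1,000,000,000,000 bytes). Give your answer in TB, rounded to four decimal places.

356 GB = 356 × 10^9 bytes = 356,000,000,000 bytes
1 TB = 10^12 bytes = 1,000,000,000,000 bytes
356,000,000,000 / 1,000,000,000,000 = 0.3560 TB

0.3560 TB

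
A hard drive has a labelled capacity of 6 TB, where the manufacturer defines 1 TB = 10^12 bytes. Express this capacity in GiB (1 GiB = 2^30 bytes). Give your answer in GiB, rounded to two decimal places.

5,587.94 GiB

6 TB = 6 × 10^12 bytes = 6,000,000,000,000 bytes
1 GiB = 2^30 bytes = 1,073,741,824 bytes
6,000,000,000,000 / 1,073,741,824 = 5,587.94 GiB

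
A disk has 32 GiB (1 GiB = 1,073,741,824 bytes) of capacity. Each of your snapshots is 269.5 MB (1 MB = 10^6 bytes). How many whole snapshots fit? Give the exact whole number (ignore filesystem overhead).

Capacity: 32 GiB = 34,359,738,368 bytes
Per item: 269.5 MB = 269,500,000 bytes
⌊34,359,738,368 / 269,500,000⌋ = 127

127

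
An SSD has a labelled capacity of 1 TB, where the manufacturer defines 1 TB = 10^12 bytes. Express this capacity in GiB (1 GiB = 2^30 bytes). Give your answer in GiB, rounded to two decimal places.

931.32 GiB

1 TB = 1 × 10^12 bytes = 1,000,000,000,000 bytes
1 GiB = 2^30 bytes = 1,073,741,824 bytes
1,000,000,000,000 / 1,073,741,824 = 931.32 GiB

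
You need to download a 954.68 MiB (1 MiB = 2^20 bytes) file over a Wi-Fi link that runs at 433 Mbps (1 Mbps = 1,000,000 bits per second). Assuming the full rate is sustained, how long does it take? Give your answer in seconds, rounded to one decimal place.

954.68 MiB = 1,001,054,535.68 bytes = 8,008,436,285.44 bits
433 Mbps = 433,000,000 bits/s
time = 8,008,436,285.44 / 433,000,000 = 18.5 s

18.5 seconds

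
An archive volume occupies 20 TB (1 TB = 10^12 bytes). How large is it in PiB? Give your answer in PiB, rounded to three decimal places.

0.018 PiB

20 TB = 20 × 10^12 bytes = 20,000,000,000,000 bytes
1 PiB = 1,125,899,906,842,624 bytes
20,000,000,000,000 / 1,125,899,906,842,624 = 0.018 PiB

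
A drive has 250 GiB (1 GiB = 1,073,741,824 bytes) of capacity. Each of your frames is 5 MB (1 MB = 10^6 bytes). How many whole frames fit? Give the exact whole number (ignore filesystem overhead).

53,687

Capacity: 250 GiB = 268,435,456,000 bytes
Per item: 5 MB = 5,000,000 bytes
⌊268,435,456,000 / 5,000,000⌋ = 53,687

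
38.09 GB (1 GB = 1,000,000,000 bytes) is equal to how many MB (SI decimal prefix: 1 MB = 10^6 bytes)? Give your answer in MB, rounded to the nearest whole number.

38.09 GB × 1,000,000,000 bytes/GB = 38,090,000,000 bytes
1 MB = 1,000,000 bytes
38,090,000,000 / 1,000,000 = 38,090 MB

38,090 MB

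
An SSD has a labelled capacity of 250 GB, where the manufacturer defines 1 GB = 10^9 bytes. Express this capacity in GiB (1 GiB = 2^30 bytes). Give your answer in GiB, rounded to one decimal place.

232.8 GiB

250 GB = 250 × 10^9 bytes = 250,000,000,000 bytes
1 GiB = 2^30 bytes = 1,073,741,824 bytes
250,000,000,000 / 1,073,741,824 = 232.8 GiB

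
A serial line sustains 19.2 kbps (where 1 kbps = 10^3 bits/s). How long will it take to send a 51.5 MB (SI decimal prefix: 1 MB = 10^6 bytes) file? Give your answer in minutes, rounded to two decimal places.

51.5 MB = 51,500,000 bytes = 412,000,000 bits
19.2 kbps = 19,200 bits/s
time = 412,000,000 / 19,200 = 21,458.333 s
21,458.333 s / 60 = 357.64 minutes

357.64 minutes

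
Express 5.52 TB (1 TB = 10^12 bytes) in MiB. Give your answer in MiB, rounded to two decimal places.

5,264,282.23 MiB

5.52 TB × 1,000,000,000,000 bytes/TB = 5,520,000,000,000 bytes
1 MiB = 1,048,576 bytes
5,520,000,000,000 / 1,048,576 = 5,264,282.23 MiB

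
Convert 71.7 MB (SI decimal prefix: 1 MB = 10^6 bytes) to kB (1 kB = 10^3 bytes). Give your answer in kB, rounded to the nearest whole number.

71,700 kB

71.7 MB × 1,000,000 bytes/MB = 71,700,000 bytes
1 kB = 10^3 bytes = 1,000 bytes
71,700,000 / 1,000 = 71,700 kB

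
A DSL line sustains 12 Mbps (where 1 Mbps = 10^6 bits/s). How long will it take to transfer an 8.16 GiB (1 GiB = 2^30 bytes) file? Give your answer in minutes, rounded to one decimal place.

8.16 GiB = 8,761,733,283.84 bytes = 70,093,866,270.72 bits
12 Mbps = 12,000,000 bits/s
time = 70,093,866,270.72 / 12,000,000 = 5,841.16 s
5,841.16 s / 60 = 97.4 minutes

97.4 minutes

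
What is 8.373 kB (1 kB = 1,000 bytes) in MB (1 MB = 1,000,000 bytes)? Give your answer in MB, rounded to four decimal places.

8.373 kB × 1,000 bytes/kB = 8,373 bytes
1 MB = 10^6 bytes = 1,000,000 bytes
8,373 / 1,000,000 = 0.0084 MB

0.0084 MB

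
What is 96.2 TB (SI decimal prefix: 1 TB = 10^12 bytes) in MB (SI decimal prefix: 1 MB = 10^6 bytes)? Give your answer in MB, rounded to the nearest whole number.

96,200,000 MB

96.2 TB × 1,000,000,000,000 bytes/TB = 96,200,000,000,000 bytes
1 MB = 10^6 bytes = 1,000,000 bytes
96,200,000,000,000 / 1,000,000 = 96,200,000 MB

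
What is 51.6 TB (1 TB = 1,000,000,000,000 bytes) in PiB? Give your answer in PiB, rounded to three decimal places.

51.6 TB × 1,000,000,000,000 bytes/TB = 51,600,000,000,000 bytes
1 PiB = 2^50 bytes = 1,125,899,906,842,624 bytes
51,600,000,000,000 / 1,125,899,906,842,624 = 0.046 PiB

0.046 PiB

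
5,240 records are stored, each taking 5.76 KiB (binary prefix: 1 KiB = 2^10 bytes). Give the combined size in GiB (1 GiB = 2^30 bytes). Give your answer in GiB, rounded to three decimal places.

0.029 GiB

Total = 5,240 × 5.76 KiB = 30182.4 KiB
= 30182.4 × 1,024 bytes = 30,906,777.6 bytes
1 GiB = 1,073,741,824 bytes
30,906,777.6 / 1,073,741,824 = 0.029 GiB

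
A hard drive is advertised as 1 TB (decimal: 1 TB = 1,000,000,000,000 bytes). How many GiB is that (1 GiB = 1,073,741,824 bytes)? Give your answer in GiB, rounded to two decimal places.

1 TB = 1 × 10^12 bytes = 1,000,000,000,000 bytes
1 GiB = 1,073,741,824 bytes
1,000,000,000,000 / 1,073,741,824 = 931.32 GiB

931.32 GiB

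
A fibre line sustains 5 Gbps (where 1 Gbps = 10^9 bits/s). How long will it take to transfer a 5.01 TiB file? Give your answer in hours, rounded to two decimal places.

5.01 TiB = 5,508,553,255,157.76 bytes = 44,068,426,041,262.08 bits
5 Gbps = 5,000,000,000 bits/s
time = 44,068,426,041,262.08 / 5,000,000,000 = 8,813.6852 s
8,813.6852 s / 3600 = 2.45 hours

2.45 hours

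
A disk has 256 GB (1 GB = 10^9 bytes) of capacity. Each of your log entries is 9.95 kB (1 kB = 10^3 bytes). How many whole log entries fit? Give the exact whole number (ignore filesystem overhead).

25,728,643

Capacity: 256 GB = 256,000,000,000 bytes
Per item: 9.95 kB = 9,950 bytes
⌊256,000,000,000 / 9,950⌋ = 25,728,643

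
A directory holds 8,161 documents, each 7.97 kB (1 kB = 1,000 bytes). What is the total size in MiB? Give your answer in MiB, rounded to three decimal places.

Total = 8,161 × 7.97 kB = 65043.17 kB
= 65043.17 × 1,000 bytes = 65,043,170 bytes
1 MiB = 1,048,576 bytes
65,043,170 / 1,048,576 = 62.030 MiB

62.030 MiB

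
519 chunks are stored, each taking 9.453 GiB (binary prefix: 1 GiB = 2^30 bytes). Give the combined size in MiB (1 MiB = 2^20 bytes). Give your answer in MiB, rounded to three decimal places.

Total = 519 × 9.453 GiB = 4906.107 GiB
= 4906.107 × 1,073,741,824 bytes = 5,267,892,278,919.168 bytes
1 MiB = 1,048,576 bytes
5,267,892,278,919.168 / 1,048,576 = 5,023,853.568 MiB

5,023,853.568 MiB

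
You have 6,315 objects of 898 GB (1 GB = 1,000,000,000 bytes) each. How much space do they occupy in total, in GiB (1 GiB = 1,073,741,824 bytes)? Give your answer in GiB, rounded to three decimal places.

5,281,409.249 GiB

Total = 6,315 × 898 GB = 5,670,870 GB
= 5,670,870 × 1,000,000,000 bytes = 5,670,870,000,000,000 bytes
1 GiB = 1,073,741,824 bytes
5,670,870,000,000,000 / 1,073,741,824 = 5,281,409.249 GiB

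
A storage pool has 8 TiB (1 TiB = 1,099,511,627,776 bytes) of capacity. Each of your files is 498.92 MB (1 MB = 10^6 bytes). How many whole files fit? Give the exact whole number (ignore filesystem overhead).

Capacity: 8 TiB = 8,796,093,022,208 bytes
Per item: 498.92 MB = 498,920,000 bytes
⌊8,796,093,022,208 / 498,920,000⌋ = 17,630

17,630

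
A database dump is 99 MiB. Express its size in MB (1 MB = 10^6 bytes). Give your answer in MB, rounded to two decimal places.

99 MiB = 99 × 2^20 bytes = 103,809,024 bytes
1 MB = 1,000,000 bytes
103,809,024 / 1,000,000 = 103.81 MB

103.81 MB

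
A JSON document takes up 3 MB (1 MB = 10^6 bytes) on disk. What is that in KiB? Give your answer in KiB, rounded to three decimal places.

2,929.688 KiB

3 MB = 3 × 10^6 bytes = 3,000,000 bytes
1 KiB = 1,024 bytes
3,000,000 / 1,024 = 2,929.688 KiB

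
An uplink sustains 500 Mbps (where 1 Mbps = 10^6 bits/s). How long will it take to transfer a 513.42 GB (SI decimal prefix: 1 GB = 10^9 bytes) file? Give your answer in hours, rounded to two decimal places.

513.42 GB = 513,420,000,000 bytes = 4,107,360,000,000 bits
500 Mbps = 500,000,000 bits/s
time = 4,107,360,000,000 / 500,000,000 = 8,214.7200 s
8,214.7200 s / 3600 = 2.28 hours

2.28 hours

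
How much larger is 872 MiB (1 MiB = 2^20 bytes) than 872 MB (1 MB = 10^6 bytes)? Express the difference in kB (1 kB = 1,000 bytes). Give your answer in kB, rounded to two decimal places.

872 MiB = 872 × 1,048,576 = 914,358,272 bytes
872 MB = 872 × 1,000,000 = 872,000,000 bytes
difference = 42,358,272 bytes
42,358,272 / 1,000 = 42,358.27 kB

42,358.27 kB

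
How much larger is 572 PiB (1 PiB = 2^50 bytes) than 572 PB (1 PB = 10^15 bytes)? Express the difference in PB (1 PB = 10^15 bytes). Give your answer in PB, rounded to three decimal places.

572 PiB = 572 × 1,125,899,906,842,624 = 644,014,746,713,980,928 bytes
572 PB = 572 × 1,000,000,000,000,000 = 572,000,000,000,000,000 bytes
difference = 72,014,746,713,980,928 bytes
72,014,746,713,980,928 / 1,000,000,000,000,000 = 72.015 PB

72.015 PB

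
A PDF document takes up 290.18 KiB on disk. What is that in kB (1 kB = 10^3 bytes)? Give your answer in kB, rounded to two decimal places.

290.18 KiB × 1,024 bytes/KiB = 297,144.32 bytes
1 kB = 1,000 bytes
297,144.32 / 1,000 = 297.14 kB

297.14 kB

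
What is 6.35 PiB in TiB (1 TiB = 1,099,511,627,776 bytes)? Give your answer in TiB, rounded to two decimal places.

6,502.40 TiB

6.35 PiB × 1,125,899,906,842,624 bytes/PiB = 7,149,464,408,450,662.4 bytes
1 TiB = 1,099,511,627,776 bytes
7,149,464,408,450,662.4 / 1,099,511,627,776 = 6,502.40 TiB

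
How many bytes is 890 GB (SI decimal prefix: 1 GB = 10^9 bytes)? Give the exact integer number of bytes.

890 × 1,000,000,000 = 890,000,000,000 bytes  (1 GB = 10^9 bytes)

890,000,000,000 bytes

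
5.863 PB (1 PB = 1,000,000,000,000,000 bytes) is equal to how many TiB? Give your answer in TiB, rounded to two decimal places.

5,332.37 TiB

5.863 PB = 5.863 × 10^15 bytes = 5,863,000,000,000,000 bytes
1 TiB = 1,099,511,627,776 bytes
5,863,000,000,000,000 / 1,099,511,627,776 = 5,332.37 TiB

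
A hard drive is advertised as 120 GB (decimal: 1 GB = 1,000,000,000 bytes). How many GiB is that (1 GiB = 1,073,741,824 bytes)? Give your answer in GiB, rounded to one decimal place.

111.8 GiB

120 GB × 1,000,000,000 bytes/GB = 120,000,000,000 bytes
1 GiB = 1,073,741,824 bytes
120,000,000,000 / 1,073,741,824 = 111.8 GiB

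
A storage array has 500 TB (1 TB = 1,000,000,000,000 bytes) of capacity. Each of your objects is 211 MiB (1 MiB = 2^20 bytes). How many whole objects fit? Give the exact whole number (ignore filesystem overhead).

2,259,891

Capacity: 500 TB = 500,000,000,000,000 bytes
Per item: 211 MiB = 221,249,536 bytes
⌊500,000,000,000,000 / 221,249,536⌋ = 2,259,891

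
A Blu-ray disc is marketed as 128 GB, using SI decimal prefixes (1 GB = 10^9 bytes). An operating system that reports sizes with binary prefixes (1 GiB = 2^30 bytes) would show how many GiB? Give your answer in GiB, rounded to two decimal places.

128 GB = 128 × 10^9 bytes = 128,000,000,000 bytes
1 GiB = 1,073,741,824 bytes
128,000,000,000 / 1,073,741,824 = 119.21 GiB

119.21 GiB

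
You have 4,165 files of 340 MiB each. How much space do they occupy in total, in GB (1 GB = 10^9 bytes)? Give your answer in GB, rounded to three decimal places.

Total = 4,165 × 340 MiB = 1,416,100 MiB
= 1,416,100 × 1,048,576 bytes = 1,484,888,473,600 bytes
1 GB = 1,000,000,000 bytes
1,484,888,473,600 / 1,000,000,000 = 1,484.888 GB

1,484.888 GB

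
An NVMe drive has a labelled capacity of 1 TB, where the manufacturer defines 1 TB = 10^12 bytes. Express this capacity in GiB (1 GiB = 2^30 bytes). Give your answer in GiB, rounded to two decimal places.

931.32 GiB

1 TB = 1 × 10^12 bytes = 1,000,000,000,000 bytes
1 GiB = 2^30 bytes = 1,073,741,824 bytes
1,000,000,000,000 / 1,073,741,824 = 931.32 GiB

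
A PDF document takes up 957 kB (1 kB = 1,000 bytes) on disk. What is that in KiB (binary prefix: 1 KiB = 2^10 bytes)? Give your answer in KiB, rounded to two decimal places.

934.57 KiB

957 kB × 1,000 bytes/kB = 957,000 bytes
1 KiB = 1,024 bytes
957,000 / 1,024 = 934.57 KiB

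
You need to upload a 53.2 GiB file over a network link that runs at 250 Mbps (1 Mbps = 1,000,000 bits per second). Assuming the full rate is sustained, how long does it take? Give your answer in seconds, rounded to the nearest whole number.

1,828 seconds

53.2 GiB = 57,123,065,036.8 bytes = 456,984,520,294.4 bits
250 Mbps = 250,000,000 bits/s
time = 456,984,520,294.4 / 250,000,000 = 1,828 s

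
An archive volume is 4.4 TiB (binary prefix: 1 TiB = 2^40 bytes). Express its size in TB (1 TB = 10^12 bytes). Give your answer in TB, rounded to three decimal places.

4.4 TiB × 1,099,511,627,776 bytes/TiB = 4,837,851,162,214.4 bytes
1 TB = 1,000,000,000,000 bytes
4,837,851,162,214.4 / 1,000,000,000,000 = 4.838 TB

4.838 TB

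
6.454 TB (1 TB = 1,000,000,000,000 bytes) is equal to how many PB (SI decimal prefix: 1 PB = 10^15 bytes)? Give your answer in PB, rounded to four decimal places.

6.454 TB = 6.454 × 10^12 bytes = 6,454,000,000,000 bytes
1 PB = 1,000,000,000,000,000 bytes
6,454,000,000,000 / 1,000,000,000,000,000 = 0.0065 PB

0.0065 PB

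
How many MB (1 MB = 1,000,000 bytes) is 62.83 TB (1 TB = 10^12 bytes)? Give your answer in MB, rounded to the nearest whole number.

62.83 TB × 1,000,000,000,000 bytes/TB = 62,830,000,000,000 bytes
1 MB = 10^6 bytes = 1,000,000 bytes
62,830,000,000,000 / 1,000,000 = 62,830,000 MB

62,830,000 MB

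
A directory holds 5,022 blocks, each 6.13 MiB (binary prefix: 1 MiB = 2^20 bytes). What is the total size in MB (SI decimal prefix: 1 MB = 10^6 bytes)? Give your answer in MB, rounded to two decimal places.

32,280.27 MB

Total = 5,022 × 6.13 MiB = 30784.86 MiB
= 30784.86 × 1,048,576 bytes = 32,280,265,359.36 bytes
1 MB = 1,000,000 bytes
32,280,265,359.36 / 1,000,000 = 32,280.27 MB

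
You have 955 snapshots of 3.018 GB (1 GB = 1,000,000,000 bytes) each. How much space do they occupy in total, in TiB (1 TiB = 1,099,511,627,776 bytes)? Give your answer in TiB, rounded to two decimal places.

2.62 TiB

Total = 955 × 3.018 GB = 2882.19 GB
= 2882.19 × 1,000,000,000 bytes = 2,882,190,000,000 bytes
1 TiB = 1,099,511,627,776 bytes
2,882,190,000,000 / 1,099,511,627,776 = 2.62 TiB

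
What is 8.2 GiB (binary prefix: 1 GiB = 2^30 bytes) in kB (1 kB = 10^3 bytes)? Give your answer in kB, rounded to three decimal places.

8.2 GiB = 8.2 × 2^30 bytes = 8,804,682,956.8 bytes
1 kB = 1,000 bytes
8,804,682,956.8 / 1,000 = 8,804,682.957 kB

8,804,682.957 kB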